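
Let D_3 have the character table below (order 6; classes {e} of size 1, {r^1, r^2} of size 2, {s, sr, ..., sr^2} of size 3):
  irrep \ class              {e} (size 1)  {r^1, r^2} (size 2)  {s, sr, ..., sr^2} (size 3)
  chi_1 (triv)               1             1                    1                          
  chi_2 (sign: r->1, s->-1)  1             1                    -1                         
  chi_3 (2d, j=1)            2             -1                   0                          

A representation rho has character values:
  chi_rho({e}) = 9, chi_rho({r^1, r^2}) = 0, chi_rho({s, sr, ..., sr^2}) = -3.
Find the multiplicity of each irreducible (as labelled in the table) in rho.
Multiplicities: chi_1: 0, chi_2: 3, chi_3: 3.

Details: Use <chi_rho, chi> = (1/|G|) sum_C |C| * chi_rho(C) * conj(chi(C)) with |G| = 6 for each irreducible chi in the table:
  <chi_rho, chi_1> = (1/6)[1*(9)*conj(1) + 2*(0)*conj(1) + 3*(-3)*conj(1)]
      = (1/6)[(9) + (0) + (-9)] = 0/6 = 0
  <chi_rho, chi_2> = (1/6)[1*(9)*conj(1) + 2*(0)*conj(1) + 3*(-3)*conj(-1)]
      = (1/6)[(9) + (0) + (9)] = 18/6 = 3
  <chi_rho, chi_3> = (1/6)[1*(9)*conj(2) + 2*(0)*conj(-1) + 3*(-3)*conj(0)]
      = (1/6)[(18) + (0) + (0)] = 18/6 = 3
Dimension check: dim(rho) = sum (mult * dim) = 0*1 + 3*1 + 3*2 = 9 = chi_rho(e) = 9.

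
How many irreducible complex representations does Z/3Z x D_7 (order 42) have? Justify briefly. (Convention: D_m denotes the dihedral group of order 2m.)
15

Details: The number of irreducible complex representations of a finite group equals its number of conjugacy classes. For a direct product, #classes(G x H) = #classes(G) * #classes(H). Z/3Z has 3 classes (abelian), D_7 has 5 classes, so 3 * 5 = 15, so Z/3Z x D_7 (order 42) has exactly 15 irreducible complex representations.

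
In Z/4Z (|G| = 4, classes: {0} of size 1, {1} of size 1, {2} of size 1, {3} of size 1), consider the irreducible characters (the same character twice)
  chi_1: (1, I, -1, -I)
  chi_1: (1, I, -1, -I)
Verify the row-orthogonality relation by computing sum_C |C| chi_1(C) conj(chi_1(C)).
Sum = 4 = |G| = 4; so <chi_1, chi_1> = 1 (norm-1 confirms irreducibility).

Derivation: Compute term by term over conjugacy classes (|C| * chi_1(C) * conj(chi_1(C))):
  1*(1)*conj(1) + 1*(I)*conj(I) + 1*(-1)*conj(-1) + 1*(-I)*conj(-I)
  = (1) + (1) + (1) + (1)
  = 4.
(Exp terms are combined using exp(i*s)*conj(exp(i*t)) = exp(i*(s-t)), and sums of them are collapsed using the identity that for every m > 1 the m distinct m-th roots of unity sum to 0, e.g. 1 + exp(2*I*pi/3) + exp(-2*I*pi/3) = 0.)
Dividing by |G| = 4 gives 4/4 = 1, matching the row-orthogonality relation <chi_1, chi_1> = [chi_1 = chi_1].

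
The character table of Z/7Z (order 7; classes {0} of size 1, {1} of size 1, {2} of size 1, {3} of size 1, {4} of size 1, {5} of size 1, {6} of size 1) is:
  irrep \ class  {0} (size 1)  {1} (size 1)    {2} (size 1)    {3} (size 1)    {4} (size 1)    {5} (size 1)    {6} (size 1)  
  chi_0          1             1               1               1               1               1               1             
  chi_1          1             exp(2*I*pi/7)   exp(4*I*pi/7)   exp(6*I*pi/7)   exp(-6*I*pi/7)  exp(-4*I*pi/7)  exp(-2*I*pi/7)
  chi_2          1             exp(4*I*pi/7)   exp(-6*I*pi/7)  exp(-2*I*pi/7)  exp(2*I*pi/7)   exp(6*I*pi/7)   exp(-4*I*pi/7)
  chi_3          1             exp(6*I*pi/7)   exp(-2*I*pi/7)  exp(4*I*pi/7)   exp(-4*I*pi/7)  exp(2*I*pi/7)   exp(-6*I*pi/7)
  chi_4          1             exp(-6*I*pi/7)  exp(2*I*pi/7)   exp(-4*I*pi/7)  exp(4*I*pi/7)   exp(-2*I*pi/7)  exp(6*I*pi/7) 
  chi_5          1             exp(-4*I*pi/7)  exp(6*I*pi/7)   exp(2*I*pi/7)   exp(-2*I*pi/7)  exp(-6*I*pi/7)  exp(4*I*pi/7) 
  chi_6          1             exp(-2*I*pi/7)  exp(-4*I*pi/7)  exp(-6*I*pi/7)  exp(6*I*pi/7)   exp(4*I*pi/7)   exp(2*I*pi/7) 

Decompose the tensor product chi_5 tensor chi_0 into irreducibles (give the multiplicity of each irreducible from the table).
chi_5 tensor chi_0 = chi_5 (all other irreducibles have multiplicity 0).

Derivation: The character of a tensor product is the pointwise product (chi_5 * chi_0)(C) = chi_5(C) * chi_0(C):
  {0}: (1)*(1), {1}: (exp(-4*I*pi/7))*(1), {2}: (exp(6*I*pi/7))*(1), {3}: (exp(2*I*pi/7))*(1), {4}: (exp(-2*I*pi/7))*(1), {5}: (exp(-6*I*pi/7))*(1), {6}: (exp(4*I*pi/7))*(1)
so (chi_5 * chi_0) takes values
  {0} -> 1, {1} -> exp(-4*I*pi/7), {2} -> exp(6*I*pi/7), {3} -> exp(2*I*pi/7), {4} -> exp(-2*I*pi/7), {5} -> exp(-6*I*pi/7), {6} -> exp(4*I*pi/7).
Now take the inner product of this character with each irreducible chi from the table, <chi_5*chi_0, chi> = (1/7) sum_C |C| (chi_5*chi_0)(C) conj(chi(C)):
  <chi_5*chi_0, chi_0> = (1/7)[1*(1)*conj(1) + 1*(exp(-4*I*pi/7))*conj(1) + 1*(exp(6*I*pi/7))*conj(1) + 1*(exp(2*I*pi/7))*conj(1) + 1*(exp(-2*I*pi/7))*conj(1) + 1*(exp(-6*I*pi/7))*conj(1) + 1*(exp(4*I*pi/7))*conj(1)]
      = (1/7)[(1) + (exp(-4*I*pi/7)) + (exp(6*I*pi/7)) + (exp(2*I*pi/7)) + (exp(-2*I*pi/7)) + (exp(-6*I*pi/7)) + (exp(4*I*pi/7))] = 0/7 = 0
  <chi_5*chi_0, chi_1> = (1/7)[1*(1)*conj(1) + 1*(exp(-4*I*pi/7))*conj(exp(2*I*pi/7)) + 1*(exp(6*I*pi/7))*conj(exp(4*I*pi/7)) + 1*(exp(2*I*pi/7))*conj(exp(6*I*pi/7)) + 1*(exp(-2*I*pi/7))*conj(exp(-6*I*pi/7)) + 1*(exp(-6*I*pi/7))*conj(exp(-4*I*pi/7)) + 1*(exp(4*I*pi/7))*conj(exp(-2*I*pi/7))]
      = (1/7)[(1) + (exp(-6*I*pi/7)) + (exp(2*I*pi/7)) + (exp(-4*I*pi/7)) + (exp(4*I*pi/7)) + (exp(-2*I*pi/7)) + (exp(6*I*pi/7))] = 0/7 = 0
  <chi_5*chi_0, chi_2> = (1/7)[1*(1)*conj(1) + 1*(exp(-4*I*pi/7))*conj(exp(4*I*pi/7)) + 1*(exp(6*I*pi/7))*conj(exp(-6*I*pi/7)) + 1*(exp(2*I*pi/7))*conj(exp(-2*I*pi/7)) + 1*(exp(-2*I*pi/7))*conj(exp(2*I*pi/7)) + 1*(exp(-6*I*pi/7))*conj(exp(6*I*pi/7)) + 1*(exp(4*I*pi/7))*conj(exp(-4*I*pi/7))]
      = (1/7)[(1) + (exp(6*I*pi/7)) + (exp(-2*I*pi/7)) + (exp(4*I*pi/7)) + (exp(-4*I*pi/7)) + (exp(2*I*pi/7)) + (exp(-6*I*pi/7))] = 0/7 = 0
  <chi_5*chi_0, chi_3> = (1/7)[1*(1)*conj(1) + 1*(exp(-4*I*pi/7))*conj(exp(6*I*pi/7)) + 1*(exp(6*I*pi/7))*conj(exp(-2*I*pi/7)) + 1*(exp(2*I*pi/7))*conj(exp(4*I*pi/7)) + 1*(exp(-2*I*pi/7))*conj(exp(-4*I*pi/7)) + 1*(exp(-6*I*pi/7))*conj(exp(2*I*pi/7)) + 1*(exp(4*I*pi/7))*conj(exp(-6*I*pi/7))]
      = (1/7)[(1) + (exp(4*I*pi/7)) + (exp(-6*I*pi/7)) + (exp(-2*I*pi/7)) + (exp(2*I*pi/7)) + (exp(6*I*pi/7)) + (exp(-4*I*pi/7))] = 0/7 = 0
  <chi_5*chi_0, chi_4> = (1/7)[1*(1)*conj(1) + 1*(exp(-4*I*pi/7))*conj(exp(-6*I*pi/7)) + 1*(exp(6*I*pi/7))*conj(exp(2*I*pi/7)) + 1*(exp(2*I*pi/7))*conj(exp(-4*I*pi/7)) + 1*(exp(-2*I*pi/7))*conj(exp(4*I*pi/7)) + 1*(exp(-6*I*pi/7))*conj(exp(-2*I*pi/7)) + 1*(exp(4*I*pi/7))*conj(exp(6*I*pi/7))]
      = (1/7)[(1) + (exp(2*I*pi/7)) + (exp(4*I*pi/7)) + (exp(6*I*pi/7)) + (exp(-6*I*pi/7)) + (exp(-4*I*pi/7)) + (exp(-2*I*pi/7))] = 0/7 = 0
  <chi_5*chi_0, chi_5> = (1/7)[1*(1)*conj(1) + 1*(exp(-4*I*pi/7))*conj(exp(-4*I*pi/7)) + 1*(exp(6*I*pi/7))*conj(exp(6*I*pi/7)) + 1*(exp(2*I*pi/7))*conj(exp(2*I*pi/7)) + 1*(exp(-2*I*pi/7))*conj(exp(-2*I*pi/7)) + 1*(exp(-6*I*pi/7))*conj(exp(-6*I*pi/7)) + 1*(exp(4*I*pi/7))*conj(exp(4*I*pi/7))]
      = (1/7)[(1) + (1) + (1) + (1) + (1) + (1) + (1)] = 7/7 = 1
  <chi_5*chi_0, chi_6> = (1/7)[1*(1)*conj(1) + 1*(exp(-4*I*pi/7))*conj(exp(-2*I*pi/7)) + 1*(exp(6*I*pi/7))*conj(exp(-4*I*pi/7)) + 1*(exp(2*I*pi/7))*conj(exp(-6*I*pi/7)) + 1*(exp(-2*I*pi/7))*conj(exp(6*I*pi/7)) + 1*(exp(-6*I*pi/7))*conj(exp(4*I*pi/7)) + 1*(exp(4*I*pi/7))*conj(exp(2*I*pi/7))]
      = (1/7)[(1) + (exp(-2*I*pi/7)) + (exp(-4*I*pi/7)) + (exp(-6*I*pi/7)) + (exp(6*I*pi/7)) + (exp(4*I*pi/7)) + (exp(2*I*pi/7))] = 0/7 = 0
(Exp terms are combined using exp(i*s)*conj(exp(i*t)) = exp(i*(s-t)), and sums of them are collapsed using the identity that for every m > 1 the m distinct m-th roots of unity sum to 0, e.g. 1 + exp(2*I*pi/3) + exp(-2*I*pi/3) = 0.)
Hence the multiplicities are chi_5: 1. Dimension check: dim(chi_5)*dim(chi_0) = 1*1 = 1 and sum (mult * dim) = 1*1 = 1.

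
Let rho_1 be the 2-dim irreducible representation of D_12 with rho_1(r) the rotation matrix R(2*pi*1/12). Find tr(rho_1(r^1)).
chi_{rho_1}(r^1) = 2*cos(2*pi*1*1/12) = sqrt(3)

Derivation: rho_1(r^1) is rotation by angle 2*pi*1*1/12, whose trace is 2*cos(2*pi*1*1/12) = sqrt(3).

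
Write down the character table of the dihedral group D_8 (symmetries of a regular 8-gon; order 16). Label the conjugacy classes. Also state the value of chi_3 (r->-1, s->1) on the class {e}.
Conjugacy classes: {e} of size 1, {r^4} of size 1, {r^1, r^7} of size 2, {r^2, r^6} of size 2, {r^3, r^5} of size 2, {s, sr^2, ...} of size 4, {sr, sr^3, ...} of size 4.
Character table:
  irrep \ class              {e} (size 1)  {r^4} (size 1)  {r^1, r^7} (size 2)  {r^2, r^6} (size 2)  {r^3, r^5} (size 2)  {s, sr^2, ...} (size 4)  {sr, sr^3, ...} (size 4)
  chi_1 (triv)               1             1               1                    1                    1                    1                        1                       
  chi_2 (sign: r->1, s->-1)  1             1               1                    1                    1                    -1                       -1                      
  chi_3 (r->-1, s->1)        1             1               -1                   1                    -1                   1                        -1                      
  chi_4 (r->-1, s->-1)       1             1               -1                   1                    -1                   -1                       1                       
  chi_5 (2d, j=1)            2             -2              sqrt(2)              0                    -sqrt(2)             0                        0                       
  chi_6 (2d, j=2)            2             2               0                    -2                   0                    0                        0                       
  chi_7 (2d, j=3)            2             -2              -sqrt(2)             0                    sqrt(2)              0                        0                       

Spot check: chi_3 (r->-1, s->1) on {e} = 1.

Why: D_8 has order 2*8 = 16 with 7 conjugacy classes, hence 7 irreducibles. Sum of squared dims 1 + 1 + 1 + 1 + 4 + 4 + 4 = 16 = |G|. Linear characters come from the abelianisation; the 2-dimensional irreps have character r^k -> 2*cos(2*pi*j*k/8), reflections -> 0.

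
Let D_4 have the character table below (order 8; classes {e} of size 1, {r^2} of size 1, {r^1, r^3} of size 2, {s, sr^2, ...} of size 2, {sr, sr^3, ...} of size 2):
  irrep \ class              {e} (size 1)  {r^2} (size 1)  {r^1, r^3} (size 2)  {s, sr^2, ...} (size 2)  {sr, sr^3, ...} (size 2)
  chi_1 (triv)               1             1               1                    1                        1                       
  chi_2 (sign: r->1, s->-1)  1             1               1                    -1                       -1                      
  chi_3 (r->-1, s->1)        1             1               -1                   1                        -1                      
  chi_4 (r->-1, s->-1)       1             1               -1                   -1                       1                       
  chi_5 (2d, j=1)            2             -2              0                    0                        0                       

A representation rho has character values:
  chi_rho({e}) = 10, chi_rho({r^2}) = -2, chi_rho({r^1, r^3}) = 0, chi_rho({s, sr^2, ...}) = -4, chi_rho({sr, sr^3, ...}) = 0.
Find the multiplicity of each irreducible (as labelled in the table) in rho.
Multiplicities: chi_1: 0, chi_2: 2, chi_3: 0, chi_4: 2, chi_5: 3.

Explanation: Use <chi_rho, chi> = (1/|G|) sum_C |C| * chi_rho(C) * conj(chi(C)) with |G| = 8 for each irreducible chi in the table:
  <chi_rho, chi_1> = (1/8)[1*(10)*conj(1) + 1*(-2)*conj(1) + 2*(0)*conj(1) + 2*(-4)*conj(1) + 2*(0)*conj(1)]
      = (1/8)[(10) + (-2) + (0) + (-8) + (0)] = 0/8 = 0
  <chi_rho, chi_2> = (1/8)[1*(10)*conj(1) + 1*(-2)*conj(1) + 2*(0)*conj(1) + 2*(-4)*conj(-1) + 2*(0)*conj(-1)]
      = (1/8)[(10) + (-2) + (0) + (8) + (0)] = 16/8 = 2
  <chi_rho, chi_3> = (1/8)[1*(10)*conj(1) + 1*(-2)*conj(1) + 2*(0)*conj(-1) + 2*(-4)*conj(1) + 2*(0)*conj(-1)]
      = (1/8)[(10) + (-2) + (0) + (-8) + (0)] = 0/8 = 0
  <chi_rho, chi_4> = (1/8)[1*(10)*conj(1) + 1*(-2)*conj(1) + 2*(0)*conj(-1) + 2*(-4)*conj(-1) + 2*(0)*conj(1)]
      = (1/8)[(10) + (-2) + (0) + (8) + (0)] = 16/8 = 2
  <chi_rho, chi_5> = (1/8)[1*(10)*conj(2) + 1*(-2)*conj(-2) + 2*(0)*conj(0) + 2*(-4)*conj(0) + 2*(0)*conj(0)]
      = (1/8)[(20) + (4) + (0) + (0) + (0)] = 24/8 = 3
Dimension check: dim(rho) = sum (mult * dim) = 0*1 + 2*1 + 0*1 + 2*1 + 3*2 = 10 = chi_rho(e) = 10.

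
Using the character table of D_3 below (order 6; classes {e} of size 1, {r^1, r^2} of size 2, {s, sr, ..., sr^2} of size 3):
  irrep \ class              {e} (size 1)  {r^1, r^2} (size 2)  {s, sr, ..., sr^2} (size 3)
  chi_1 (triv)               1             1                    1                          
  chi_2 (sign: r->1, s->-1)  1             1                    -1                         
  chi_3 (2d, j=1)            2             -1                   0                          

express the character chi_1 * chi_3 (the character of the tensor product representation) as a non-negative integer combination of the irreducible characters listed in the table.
chi_1 tensor chi_3 = chi_3 (all other irreducibles have multiplicity 0).

The character of a tensor product is the pointwise product (chi_1 * chi_3)(C) = chi_1(C) * chi_3(C):
  {e}: (1)*(2), {r^1, r^2}: (1)*(-1), {s, sr, ..., sr^2}: (1)*(0)
so (chi_1 * chi_3) takes values
  {e} -> 2, {r^1, r^2} -> -1, {s, sr, ..., sr^2} -> 0.
Now take the inner product of this character with each irreducible chi from the table, <chi_1*chi_3, chi> = (1/6) sum_C |C| (chi_1*chi_3)(C) conj(chi(C)):
  <chi_1*chi_3, chi_1> = (1/6)[1*(2)*conj(1) + 2*(-1)*conj(1) + 3*(0)*conj(1)]
      = (1/6)[(2) + (-2) + (0)] = 0/6 = 0
  <chi_1*chi_3, chi_2> = (1/6)[1*(2)*conj(1) + 2*(-1)*conj(1) + 3*(0)*conj(-1)]
      = (1/6)[(2) + (-2) + (0)] = 0/6 = 0
  <chi_1*chi_3, chi_3> = (1/6)[1*(2)*conj(2) + 2*(-1)*conj(-1) + 3*(0)*conj(0)]
      = (1/6)[(4) + (2) + (0)] = 6/6 = 1
Hence the multiplicities are chi_3: 1. Dimension check: dim(chi_1)*dim(chi_3) = 1*2 = 2 and sum (mult * dim) = 1*2 = 2.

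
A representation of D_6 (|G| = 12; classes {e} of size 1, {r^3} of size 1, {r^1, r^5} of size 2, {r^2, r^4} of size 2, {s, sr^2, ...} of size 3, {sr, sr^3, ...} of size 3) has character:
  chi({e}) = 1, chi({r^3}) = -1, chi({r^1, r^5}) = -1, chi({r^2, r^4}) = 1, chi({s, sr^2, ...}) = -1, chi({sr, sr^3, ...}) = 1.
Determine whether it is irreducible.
Irreducible: <chi, chi> = 1.

Solution. <chi, chi> = (1/|G|) sum_C |C| * |chi(C)|^2 = (1/12)[1*|1|^2 + 1*|-1|^2 + 2*|-1|^2 + 2*|1|^2 + 3*|-1|^2 + 3*|1|^2]
  = (1/12)[(1) + (1) + (2) + (2) + (3) + (3)] = 12/12 = 1.
A character is irreducible iff <chi, chi> = 1, so this representation is irreducible.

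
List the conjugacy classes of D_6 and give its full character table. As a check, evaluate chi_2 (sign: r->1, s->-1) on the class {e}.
Conjugacy classes: {e} of size 1, {r^3} of size 1, {r^1, r^5} of size 2, {r^2, r^4} of size 2, {s, sr^2, ...} of size 3, {sr, sr^3, ...} of size 3.
Character table:
  irrep \ class              {e} (size 1)  {r^3} (size 1)  {r^1, r^5} (size 2)  {r^2, r^4} (size 2)  {s, sr^2, ...} (size 3)  {sr, sr^3, ...} (size 3)
  chi_1 (triv)               1             1               1                    1                    1                        1                       
  chi_2 (sign: r->1, s->-1)  1             1               1                    1                    -1                       -1                      
  chi_3 (r->-1, s->1)        1             -1              -1                   1                    1                        -1                      
  chi_4 (r->-1, s->-1)       1             -1              -1                   1                    -1                       1                       
  chi_5 (2d, j=1)            2             -2              1                    -1                   0                        0                       
  chi_6 (2d, j=2)            2             2               -1                   -1                   0                        0                       

Spot check: chi_2 (sign: r->1, s->-1) on {e} = 1.

Working: D_6 has order 2*6 = 12 with 6 conjugacy classes, hence 6 irreducibles. Sum of squared dims 1 + 1 + 1 + 1 + 4 + 4 = 12 = |G|. Linear characters come from the abelianisation; the 2-dimensional irreps have character r^k -> 2*cos(2*pi*j*k/6), reflections -> 0.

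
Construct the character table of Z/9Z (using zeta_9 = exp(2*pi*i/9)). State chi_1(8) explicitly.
Character table of Z/9Z (irreps indexed chi_0,...,chi_8 with chi_k(m) = zeta_9^(k*m), zeta_9 = exp(2*pi*i/9)):
  irrep \ class  {0} (size 1)  {1} (size 1)    {2} (size 1)    {3} (size 1)    {4} (size 1)    {5} (size 1)    {6} (size 1)    {7} (size 1)    {8} (size 1)  
  chi_0          1             1               1               1               1               1               1               1               1             
  chi_1          1             exp(2*I*pi/9)   exp(4*I*pi/9)   exp(2*I*pi/3)   exp(8*I*pi/9)   exp(-8*I*pi/9)  exp(-2*I*pi/3)  exp(-4*I*pi/9)  exp(-2*I*pi/9)
  chi_2          1             exp(4*I*pi/9)   exp(8*I*pi/9)   exp(-2*I*pi/3)  exp(-2*I*pi/9)  exp(2*I*pi/9)   exp(2*I*pi/3)   exp(-8*I*pi/9)  exp(-4*I*pi/9)
  chi_3          1             exp(2*I*pi/3)   exp(-2*I*pi/3)  1               exp(2*I*pi/3)   exp(-2*I*pi/3)  1               exp(2*I*pi/3)   exp(-2*I*pi/3)
  chi_4          1             exp(8*I*pi/9)   exp(-2*I*pi/9)  exp(2*I*pi/3)   exp(-4*I*pi/9)  exp(4*I*pi/9)   exp(-2*I*pi/3)  exp(2*I*pi/9)   exp(-8*I*pi/9)
  chi_5          1             exp(-8*I*pi/9)  exp(2*I*pi/9)   exp(-2*I*pi/3)  exp(4*I*pi/9)   exp(-4*I*pi/9)  exp(2*I*pi/3)   exp(-2*I*pi/9)  exp(8*I*pi/9) 
  chi_6          1             exp(-2*I*pi/3)  exp(2*I*pi/3)   1               exp(-2*I*pi/3)  exp(2*I*pi/3)   1               exp(-2*I*pi/3)  exp(2*I*pi/3) 
  chi_7          1             exp(-4*I*pi/9)  exp(-8*I*pi/9)  exp(2*I*pi/3)   exp(2*I*pi/9)   exp(-2*I*pi/9)  exp(-2*I*pi/3)  exp(8*I*pi/9)   exp(4*I*pi/9) 
  chi_8          1             exp(-2*I*pi/9)  exp(-4*I*pi/9)  exp(-2*I*pi/3)  exp(-8*I*pi/9)  exp(8*I*pi/9)   exp(2*I*pi/3)   exp(4*I*pi/9)   exp(2*I*pi/9) 

Spot check: chi_1(8) = zeta_9^(1*8) = zeta_9^8 = exp(-2*I*pi/9).

Why: Z/9Z is abelian, so all 9 irreducible complex representations are 1-dimensional. They are given by chi_k(m) = zeta_9^(k*m) for k = 0,...,8. Row orthogonality: sum_m chi_k(m) conj(chi_l(m)) = 9 * [k = l].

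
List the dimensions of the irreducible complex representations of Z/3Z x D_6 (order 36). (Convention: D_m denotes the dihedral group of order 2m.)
Dimensions: 1, 1, 1, 1, 1, 1, 1, 1, 1, 1, 1, 1, 2, 2, 2, 2, 2, 2

Derivation: There are 18 irreducibles (= number of conjugacy classes). Their dimensions d_i satisfy sum d_i^2 = |G| = 36: 1 + 1 + 1 + 1 + 1 + 1 + 1 + 1 + 1 + 1 + 1 + 1 + 4 + 4 + 4 + 4 + 4 + 4 = 36. (For the product with Z/3Z: each of the 3 1-dim characters of Z/3Z tensors with each irrep of D_6, giving 3 copies of each D_6-dimension.)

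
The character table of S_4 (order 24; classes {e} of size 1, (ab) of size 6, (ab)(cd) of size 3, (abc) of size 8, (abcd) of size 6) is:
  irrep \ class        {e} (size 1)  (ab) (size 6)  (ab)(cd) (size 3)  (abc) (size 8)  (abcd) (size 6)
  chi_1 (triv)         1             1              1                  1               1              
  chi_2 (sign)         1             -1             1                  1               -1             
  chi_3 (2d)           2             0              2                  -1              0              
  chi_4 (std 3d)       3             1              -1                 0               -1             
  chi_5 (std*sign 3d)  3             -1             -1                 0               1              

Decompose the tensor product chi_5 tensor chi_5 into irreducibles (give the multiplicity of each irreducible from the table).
chi_5 tensor chi_5 = chi_1 + chi_3 + chi_4 + chi_5 (all other irreducibles have multiplicity 0).

Argument: The character of a tensor product is the pointwise product (chi_5 * chi_5)(C) = chi_5(C) * chi_5(C):
  {e}: (3)*(3), (ab): (-1)*(-1), (ab)(cd): (-1)*(-1), (abc): (0)*(0), (abcd): (1)*(1)
so (chi_5 * chi_5) takes values
  {e} -> 9, (ab) -> 1, (ab)(cd) -> 1, (abc) -> 0, (abcd) -> 1.
Now take the inner product of this character with each irreducible chi from the table, <chi_5*chi_5, chi> = (1/24) sum_C |C| (chi_5*chi_5)(C) conj(chi(C)):
  <chi_5*chi_5, chi_1> = (1/24)[1*(9)*conj(1) + 6*(1)*conj(1) + 3*(1)*conj(1) + 8*(0)*conj(1) + 6*(1)*conj(1)]
      = (1/24)[(9) + (6) + (3) + (0) + (6)] = 24/24 = 1
  <chi_5*chi_5, chi_2> = (1/24)[1*(9)*conj(1) + 6*(1)*conj(-1) + 3*(1)*conj(1) + 8*(0)*conj(1) + 6*(1)*conj(-1)]
      = (1/24)[(9) + (-6) + (3) + (0) + (-6)] = 0/24 = 0
  <chi_5*chi_5, chi_3> = (1/24)[1*(9)*conj(2) + 6*(1)*conj(0) + 3*(1)*conj(2) + 8*(0)*conj(-1) + 6*(1)*conj(0)]
      = (1/24)[(18) + (0) + (6) + (0) + (0)] = 24/24 = 1
  <chi_5*chi_5, chi_4> = (1/24)[1*(9)*conj(3) + 6*(1)*conj(1) + 3*(1)*conj(-1) + 8*(0)*conj(0) + 6*(1)*conj(-1)]
      = (1/24)[(27) + (6) + (-3) + (0) + (-6)] = 24/24 = 1
  <chi_5*chi_5, chi_5> = (1/24)[1*(9)*conj(3) + 6*(1)*conj(-1) + 3*(1)*conj(-1) + 8*(0)*conj(0) + 6*(1)*conj(1)]
      = (1/24)[(27) + (-6) + (-3) + (0) + (6)] = 24/24 = 1
Hence the multiplicities are chi_1: 1, chi_3: 1, chi_4: 1, chi_5: 1. Dimension check: dim(chi_5)*dim(chi_5) = 3*3 = 9 and sum (mult * dim) = 1*1 + 1*2 + 1*3 + 1*3 = 9.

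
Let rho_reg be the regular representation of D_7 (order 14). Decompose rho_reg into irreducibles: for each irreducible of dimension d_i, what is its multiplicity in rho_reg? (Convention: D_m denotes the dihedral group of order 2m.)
Each irreducible V_i of dimension d_i appears with multiplicity d_i, i.e. rho_reg = (direct sum over all irreducibles V_i) d_i V_i. The irreducible dimensions for D_7 are 1, 1, 2, 2, 2: 2 irreducibles of dimension 1, each with multiplicity 1; 3 irreducibles of dimension 2, each with multiplicity 2. Total dimension 2*1*1 + 3*2*2 = 14 = |G|.

Details: General theorem: in the regular representation of a finite group G, each irreducible appears with multiplicity equal to its dimension. Check: dim(rho_reg) = sum d_i^2 = 1 + 1 + 4 + 4 + 4 = 14 = |G|.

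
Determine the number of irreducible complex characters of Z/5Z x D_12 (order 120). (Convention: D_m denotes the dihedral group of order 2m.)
45

The number of irreducible complex representations of a finite group equals its number of conjugacy classes. For a direct product, #classes(G x H) = #classes(G) * #classes(H). Z/5Z has 5 classes (abelian), D_12 has 9 classes, so 5 * 9 = 45, so Z/5Z x D_12 (order 120) has exactly 45 irreducible complex representations.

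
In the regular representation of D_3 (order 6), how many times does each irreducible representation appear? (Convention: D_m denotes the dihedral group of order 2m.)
Each irreducible V_i of dimension d_i appears with multiplicity d_i, i.e. rho_reg = (direct sum over all irreducibles V_i) d_i V_i. The irreducible dimensions for D_3 are 1, 1, 2: 2 irreducibles of dimension 1, each with multiplicity 1; 1 irreducible of dimension 2, with multiplicity 2. Total dimension 2*1*1 + 1*2*2 = 6 = |G|.

Derivation: General theorem: in the regular representation of a finite group G, each irreducible appears with multiplicity equal to its dimension. Check: dim(rho_reg) = sum d_i^2 = 1 + 1 + 4 = 6 = |G|.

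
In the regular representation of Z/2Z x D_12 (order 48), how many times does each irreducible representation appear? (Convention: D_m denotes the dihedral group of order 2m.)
Each irreducible V_i of dimension d_i appears with multiplicity d_i, i.e. rho_reg = (direct sum over all irreducibles V_i) d_i V_i. The irreducible dimensions for Z/2Z x D_12 are 1, 1, 1, 1, 1, 1, 1, 1, 2, 2, 2, 2, 2, 2, 2, 2, 2, 2: 8 irreducibles of dimension 1, each with multiplicity 1; 10 irreducibles of dimension 2, each with multiplicity 2. Total dimension 8*1*1 + 10*2*2 = 48 = |G|.

Explanation: General theorem: in the regular representation of a finite group G, each irreducible appears with multiplicity equal to its dimension. Check: dim(rho_reg) = sum d_i^2 = 1 + 1 + 1 + 1 + 1 + 1 + 1 + 1 + 4 + 4 + 4 + 4 + 4 + 4 + 4 + 4 + 4 + 4 = 48 = |G|.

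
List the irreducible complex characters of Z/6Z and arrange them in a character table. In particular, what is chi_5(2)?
Character table of Z/6Z (irreps indexed chi_0,...,chi_5 with chi_k(m) = zeta_6^(k*m), zeta_6 = exp(2*pi*i/6)):
  irrep \ class  {0} (size 1)  {1} (size 1)    {2} (size 1)    {3} (size 1)  {4} (size 1)    {5} (size 1)  
  chi_0          1             1               1               1             1               1             
  chi_1          1             exp(I*pi/3)     exp(2*I*pi/3)   -1            exp(-2*I*pi/3)  exp(-I*pi/3)  
  chi_2          1             exp(2*I*pi/3)   exp(-2*I*pi/3)  1             exp(2*I*pi/3)   exp(-2*I*pi/3)
  chi_3          1             -1              1               -1            1               -1            
  chi_4          1             exp(-2*I*pi/3)  exp(2*I*pi/3)   1             exp(-2*I*pi/3)  exp(2*I*pi/3) 
  chi_5          1             exp(-I*pi/3)    exp(-2*I*pi/3)  -1            exp(2*I*pi/3)   exp(I*pi/3)   

Spot check: chi_5(2) = zeta_6^(5*2) = zeta_6^10 = exp(-2*I*pi/3).

Argument: Z/6Z is abelian, so all 6 irreducible complex representations are 1-dimensional. They are given by chi_k(m) = zeta_6^(k*m) for k = 0,...,5. Row orthogonality: sum_m chi_k(m) conj(chi_l(m)) = 6 * [k = l].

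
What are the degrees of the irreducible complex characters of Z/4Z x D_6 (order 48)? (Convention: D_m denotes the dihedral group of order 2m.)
Dimensions: 1, 1, 1, 1, 1, 1, 1, 1, 1, 1, 1, 1, 1, 1, 1, 1, 2, 2, 2, 2, 2, 2, 2, 2

Reasoning: There are 24 irreducibles (= number of conjugacy classes). Their dimensions d_i satisfy sum d_i^2 = |G| = 48: 1 + 1 + 1 + 1 + 1 + 1 + 1 + 1 + 1 + 1 + 1 + 1 + 1 + 1 + 1 + 1 + 4 + 4 + 4 + 4 + 4 + 4 + 4 + 4 = 48. (For the product with Z/4Z: each of the 4 1-dim characters of Z/4Z tensors with each irrep of D_6, giving 4 copies of each D_6-dimension.)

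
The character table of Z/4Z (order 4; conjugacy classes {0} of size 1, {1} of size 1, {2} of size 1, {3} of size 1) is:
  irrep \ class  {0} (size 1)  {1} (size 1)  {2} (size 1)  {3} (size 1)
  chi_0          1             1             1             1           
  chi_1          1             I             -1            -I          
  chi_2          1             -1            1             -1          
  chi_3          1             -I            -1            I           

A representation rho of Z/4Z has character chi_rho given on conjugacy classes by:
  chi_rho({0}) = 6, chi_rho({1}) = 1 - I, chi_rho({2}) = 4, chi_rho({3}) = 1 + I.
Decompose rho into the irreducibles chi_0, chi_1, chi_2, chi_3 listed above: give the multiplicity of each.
Multiplicities: chi_0: 3, chi_1: 0, chi_2: 2, chi_3: 1.

Use <chi_rho, chi> = (1/|G|) sum_C |C| * chi_rho(C) * conj(chi(C)) with |G| = 4 for each irreducible chi in the table:
  <chi_rho, chi_0> = (1/4)[1*(6)*conj(1) + 1*(1 - I)*conj(1) + 1*(4)*conj(1) + 1*(1 + I)*conj(1)]
      = (1/4)[(6) + (1 - I) + (4) + (1 + I)] = 12/4 = 3
  <chi_rho, chi_1> = (1/4)[1*(6)*conj(1) + 1*(1 - I)*conj(I) + 1*(4)*conj(-1) + 1*(1 + I)*conj(-I)]
      = (1/4)[(6) + (-1 - I) + (-4) + (-1 + I)] = 0/4 = 0
  <chi_rho, chi_2> = (1/4)[1*(6)*conj(1) + 1*(1 - I)*conj(-1) + 1*(4)*conj(1) + 1*(1 + I)*conj(-1)]
      = (1/4)[(6) + (-1 + I) + (4) + (-1 - I)] = 8/4 = 2
  <chi_rho, chi_3> = (1/4)[1*(6)*conj(1) + 1*(1 - I)*conj(-I) + 1*(4)*conj(-1) + 1*(1 + I)*conj(I)]
      = (1/4)[(6) + (1 + I) + (-4) + (1 - I)] = 4/4 = 1
(Exp terms are combined using exp(i*s)*conj(exp(i*t)) = exp(i*(s-t)), and sums of them are collapsed using the identity that for every m > 1 the m distinct m-th roots of unity sum to 0, e.g. 1 + exp(2*I*pi/3) + exp(-2*I*pi/3) = 0.)
Dimension check: dim(rho) = sum (mult * dim) = 3*1 + 0*1 + 2*1 + 1*1 = 6 = chi_rho(e) = 6.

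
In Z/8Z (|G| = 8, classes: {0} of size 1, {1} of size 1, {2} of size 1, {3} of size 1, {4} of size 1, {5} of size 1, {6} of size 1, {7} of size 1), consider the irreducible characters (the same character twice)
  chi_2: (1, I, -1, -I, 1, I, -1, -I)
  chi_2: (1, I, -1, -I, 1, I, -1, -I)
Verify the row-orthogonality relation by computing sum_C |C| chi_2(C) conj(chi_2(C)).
Sum = 8 = |G| = 8; so <chi_2, chi_2> = 1 (norm-1 confirms irreducibility).

Proof sketch: Compute term by term over conjugacy classes (|C| * chi_2(C) * conj(chi_2(C))):
  1*(1)*conj(1) + 1*(I)*conj(I) + 1*(-1)*conj(-1) + 1*(-I)*conj(-I) + 1*(1)*conj(1) + 1*(I)*conj(I) + 1*(-1)*conj(-1) + 1*(-I)*conj(-I)
  = (1) + (1) + (1) + (1) + (1) + (1) + (1) + (1)
  = 8.
(Exp terms are combined using exp(i*s)*conj(exp(i*t)) = exp(i*(s-t)), and sums of them are collapsed using the identity that for every m > 1 the m distinct m-th roots of unity sum to 0, e.g. 1 + exp(2*I*pi/3) + exp(-2*I*pi/3) = 0.)
Dividing by |G| = 8 gives 8/8 = 1, matching the row-orthogonality relation <chi_2, chi_2> = [chi_2 = chi_2].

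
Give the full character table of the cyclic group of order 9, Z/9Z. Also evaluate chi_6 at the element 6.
Character table of Z/9Z (irreps indexed chi_0,...,chi_8 with chi_k(m) = zeta_9^(k*m), zeta_9 = exp(2*pi*i/9)):
  irrep \ class  {0} (size 1)  {1} (size 1)    {2} (size 1)    {3} (size 1)    {4} (size 1)    {5} (size 1)    {6} (size 1)    {7} (size 1)    {8} (size 1)  
  chi_0          1             1               1               1               1               1               1               1               1             
  chi_1          1             exp(2*I*pi/9)   exp(4*I*pi/9)   exp(2*I*pi/3)   exp(8*I*pi/9)   exp(-8*I*pi/9)  exp(-2*I*pi/3)  exp(-4*I*pi/9)  exp(-2*I*pi/9)
  chi_2          1             exp(4*I*pi/9)   exp(8*I*pi/9)   exp(-2*I*pi/3)  exp(-2*I*pi/9)  exp(2*I*pi/9)   exp(2*I*pi/3)   exp(-8*I*pi/9)  exp(-4*I*pi/9)
  chi_3          1             exp(2*I*pi/3)   exp(-2*I*pi/3)  1               exp(2*I*pi/3)   exp(-2*I*pi/3)  1               exp(2*I*pi/3)   exp(-2*I*pi/3)
  chi_4          1             exp(8*I*pi/9)   exp(-2*I*pi/9)  exp(2*I*pi/3)   exp(-4*I*pi/9)  exp(4*I*pi/9)   exp(-2*I*pi/3)  exp(2*I*pi/9)   exp(-8*I*pi/9)
  chi_5          1             exp(-8*I*pi/9)  exp(2*I*pi/9)   exp(-2*I*pi/3)  exp(4*I*pi/9)   exp(-4*I*pi/9)  exp(2*I*pi/3)   exp(-2*I*pi/9)  exp(8*I*pi/9) 
  chi_6          1             exp(-2*I*pi/3)  exp(2*I*pi/3)   1               exp(-2*I*pi/3)  exp(2*I*pi/3)   1               exp(-2*I*pi/3)  exp(2*I*pi/3) 
  chi_7          1             exp(-4*I*pi/9)  exp(-8*I*pi/9)  exp(2*I*pi/3)   exp(2*I*pi/9)   exp(-2*I*pi/9)  exp(-2*I*pi/3)  exp(8*I*pi/9)   exp(4*I*pi/9) 
  chi_8          1             exp(-2*I*pi/9)  exp(-4*I*pi/9)  exp(-2*I*pi/3)  exp(-8*I*pi/9)  exp(8*I*pi/9)   exp(2*I*pi/3)   exp(4*I*pi/9)   exp(2*I*pi/9) 

Spot check: chi_6(6) = zeta_9^(6*6) = zeta_9^36 = 1.

Details: Z/9Z is abelian, so all 9 irreducible complex representations are 1-dimensional. They are given by chi_k(m) = zeta_9^(k*m) for k = 0,...,8. Row orthogonality: sum_m chi_k(m) conj(chi_l(m)) = 9 * [k = l].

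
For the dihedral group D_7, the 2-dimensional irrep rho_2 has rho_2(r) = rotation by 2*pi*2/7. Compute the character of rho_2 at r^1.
chi_{rho_2}(r^1) = 2*cos(2*pi*2*1/7) = -2*cos(3*pi/7)

Justification: rho_2(r^1) is rotation by angle 2*pi*2*1/7, whose trace is 2*cos(2*pi*2*1/7) = -2*cos(3*pi/7).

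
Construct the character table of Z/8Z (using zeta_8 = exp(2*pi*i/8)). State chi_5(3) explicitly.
Character table of Z/8Z (irreps indexed chi_0,...,chi_7 with chi_k(m) = zeta_8^(k*m), zeta_8 = exp(2*pi*i/8)):
  irrep \ class  {0} (size 1)  {1} (size 1)    {2} (size 1)  {3} (size 1)    {4} (size 1)  {5} (size 1)    {6} (size 1)  {7} (size 1)  
  chi_0          1             1               1             1               1             1               1             1             
  chi_1          1             exp(I*pi/4)     I             exp(3*I*pi/4)   -1            exp(-3*I*pi/4)  -I            exp(-I*pi/4)  
  chi_2          1             I               -1            -I              1             I               -1            -I            
  chi_3          1             exp(3*I*pi/4)   -I            exp(I*pi/4)     -1            exp(-I*pi/4)    I             exp(-3*I*pi/4)
  chi_4          1             -1              1             -1              1             -1              1             -1            
  chi_5          1             exp(-3*I*pi/4)  I             exp(-I*pi/4)    -1            exp(I*pi/4)     -I            exp(3*I*pi/4) 
  chi_6          1             -I              -1            I               1             -I              -1            I             
  chi_7          1             exp(-I*pi/4)    -I            exp(-3*I*pi/4)  -1            exp(3*I*pi/4)   I             exp(I*pi/4)   

Spot check: chi_5(3) = zeta_8^(5*3) = zeta_8^15 = exp(-I*pi/4).

Why: Z/8Z is abelian, so all 8 irreducible complex representations are 1-dimensional. They are given by chi_k(m) = zeta_8^(k*m) for k = 0,...,7. Row orthogonality: sum_m chi_k(m) conj(chi_l(m)) = 8 * [k = l].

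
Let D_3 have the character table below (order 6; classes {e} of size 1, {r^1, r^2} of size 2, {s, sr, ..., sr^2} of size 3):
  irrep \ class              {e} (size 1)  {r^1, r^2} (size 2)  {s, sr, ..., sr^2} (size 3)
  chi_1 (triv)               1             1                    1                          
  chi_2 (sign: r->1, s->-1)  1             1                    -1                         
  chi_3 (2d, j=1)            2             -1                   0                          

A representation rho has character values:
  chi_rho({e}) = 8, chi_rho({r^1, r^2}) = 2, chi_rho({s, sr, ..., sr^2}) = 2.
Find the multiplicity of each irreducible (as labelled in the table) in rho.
Multiplicities: chi_1: 3, chi_2: 1, chi_3: 2.

Argument: Use <chi_rho, chi> = (1/|G|) sum_C |C| * chi_rho(C) * conj(chi(C)) with |G| = 6 for each irreducible chi in the table:
  <chi_rho, chi_1> = (1/6)[1*(8)*conj(1) + 2*(2)*conj(1) + 3*(2)*conj(1)]
      = (1/6)[(8) + (4) + (6)] = 18/6 = 3
  <chi_rho, chi_2> = (1/6)[1*(8)*conj(1) + 2*(2)*conj(1) + 3*(2)*conj(-1)]
      = (1/6)[(8) + (4) + (-6)] = 6/6 = 1
  <chi_rho, chi_3> = (1/6)[1*(8)*conj(2) + 2*(2)*conj(-1) + 3*(2)*conj(0)]
      = (1/6)[(16) + (-4) + (0)] = 12/6 = 2
Dimension check: dim(rho) = sum (mult * dim) = 3*1 + 1*1 + 2*2 = 8 = chi_rho(e) = 8.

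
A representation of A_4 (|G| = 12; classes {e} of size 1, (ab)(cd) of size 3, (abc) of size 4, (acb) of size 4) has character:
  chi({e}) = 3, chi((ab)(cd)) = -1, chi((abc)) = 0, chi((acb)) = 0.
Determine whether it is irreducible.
Irreducible: <chi, chi> = 1.

Proof sketch: <chi, chi> = (1/|G|) sum_C |C| * |chi(C)|^2 = (1/12)[1*|3|^2 + 3*|-1|^2 + 4*|0|^2 + 4*|0|^2]
  = (1/12)[(9) + (3) + (0) + (0)] = 12/12 = 1.
(Exp terms are combined using exp(i*s)*conj(exp(i*t)) = exp(i*(s-t)), and sums of them are collapsed using the identity that for every m > 1 the m distinct m-th roots of unity sum to 0, e.g. 1 + exp(2*I*pi/3) + exp(-2*I*pi/3) = 0.)
A character is irreducible iff <chi, chi> = 1, so this representation is irreducible.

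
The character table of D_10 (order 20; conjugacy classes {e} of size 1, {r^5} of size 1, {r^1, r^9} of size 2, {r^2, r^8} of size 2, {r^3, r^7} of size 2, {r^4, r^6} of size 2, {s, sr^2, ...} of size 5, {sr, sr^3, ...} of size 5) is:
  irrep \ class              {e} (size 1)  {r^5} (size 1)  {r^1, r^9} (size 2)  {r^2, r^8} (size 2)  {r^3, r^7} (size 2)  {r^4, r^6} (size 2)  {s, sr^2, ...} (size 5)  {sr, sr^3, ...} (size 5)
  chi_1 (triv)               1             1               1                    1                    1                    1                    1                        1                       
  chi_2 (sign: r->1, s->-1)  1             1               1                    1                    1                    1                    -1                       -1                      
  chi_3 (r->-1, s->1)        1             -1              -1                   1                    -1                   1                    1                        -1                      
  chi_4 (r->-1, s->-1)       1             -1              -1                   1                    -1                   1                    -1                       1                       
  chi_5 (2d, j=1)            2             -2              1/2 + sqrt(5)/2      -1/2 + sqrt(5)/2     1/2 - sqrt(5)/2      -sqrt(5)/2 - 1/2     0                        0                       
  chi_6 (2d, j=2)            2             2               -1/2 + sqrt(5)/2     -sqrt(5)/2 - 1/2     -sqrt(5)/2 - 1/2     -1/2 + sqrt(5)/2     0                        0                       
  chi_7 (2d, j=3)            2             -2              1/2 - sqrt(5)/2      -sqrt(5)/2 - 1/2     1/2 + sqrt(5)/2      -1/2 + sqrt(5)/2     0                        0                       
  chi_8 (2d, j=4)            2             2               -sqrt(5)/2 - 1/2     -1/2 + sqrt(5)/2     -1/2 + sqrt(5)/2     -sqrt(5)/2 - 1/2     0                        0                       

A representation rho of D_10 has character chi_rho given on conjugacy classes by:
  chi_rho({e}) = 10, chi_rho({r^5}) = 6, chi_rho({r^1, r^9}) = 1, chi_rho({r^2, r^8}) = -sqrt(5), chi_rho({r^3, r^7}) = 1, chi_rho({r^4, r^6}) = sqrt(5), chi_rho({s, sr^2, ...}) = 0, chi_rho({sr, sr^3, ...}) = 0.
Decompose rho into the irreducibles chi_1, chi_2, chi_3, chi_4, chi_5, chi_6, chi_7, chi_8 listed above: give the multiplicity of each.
Multiplicities: chi_1: 1, chi_2: 1, chi_3: 0, chi_4: 0, chi_5: 0, chi_6: 2, chi_7: 1, chi_8: 1.

Working: Use <chi_rho, chi> = (1/|G|) sum_C |C| * chi_rho(C) * conj(chi(C)) with |G| = 20 for each irreducible chi in the table:
  <chi_rho, chi_1> = (1/20)[1*(10)*conj(1) + 1*(6)*conj(1) + 2*(1)*conj(1) + 2*(-sqrt(5))*conj(1) + 2*(1)*conj(1) + 2*(sqrt(5))*conj(1) + 5*(0)*conj(1) + 5*(0)*conj(1)]
      = (1/20)[(10) + (6) + (2) + (-2*sqrt(5)) + (2) + (2*sqrt(5)) + (0) + (0)] = 20/20 = 1
  <chi_rho, chi_2> = (1/20)[1*(10)*conj(1) + 1*(6)*conj(1) + 2*(1)*conj(1) + 2*(-sqrt(5))*conj(1) + 2*(1)*conj(1) + 2*(sqrt(5))*conj(1) + 5*(0)*conj(-1) + 5*(0)*conj(-1)]
      = (1/20)[(10) + (6) + (2) + (-2*sqrt(5)) + (2) + (2*sqrt(5)) + (0) + (0)] = 20/20 = 1
  <chi_rho, chi_3> = (1/20)[1*(10)*conj(1) + 1*(6)*conj(-1) + 2*(1)*conj(-1) + 2*(-sqrt(5))*conj(1) + 2*(1)*conj(-1) + 2*(sqrt(5))*conj(1) + 5*(0)*conj(1) + 5*(0)*conj(-1)]
      = (1/20)[(10) + (-6) + (-2) + (-2*sqrt(5)) + (-2) + (2*sqrt(5)) + (0) + (0)] = 0/20 = 0
  <chi_rho, chi_4> = (1/20)[1*(10)*conj(1) + 1*(6)*conj(-1) + 2*(1)*conj(-1) + 2*(-sqrt(5))*conj(1) + 2*(1)*conj(-1) + 2*(sqrt(5))*conj(1) + 5*(0)*conj(-1) + 5*(0)*conj(1)]
      = (1/20)[(10) + (-6) + (-2) + (-2*sqrt(5)) + (-2) + (2*sqrt(5)) + (0) + (0)] = 0/20 = 0
  <chi_rho, chi_5> = (1/20)[1*(10)*conj(2) + 1*(6)*conj(-2) + 2*(1)*conj(1/2 + sqrt(5)/2) + 2*(-sqrt(5))*conj(-1/2 + sqrt(5)/2) + 2*(1)*conj(1/2 - sqrt(5)/2) + 2*(sqrt(5))*conj(-sqrt(5)/2 - 1/2) + 5*(0)*conj(0) + 5*(0)*conj(0)]
      = (1/20)[(20) + (-12) + (1 + sqrt(5)) + (-5 + sqrt(5)) + (1 - sqrt(5)) + (-5 - sqrt(5)) + (0) + (0)] = 0/20 = 0
  <chi_rho, chi_6> = (1/20)[1*(10)*conj(2) + 1*(6)*conj(2) + 2*(1)*conj(-1/2 + sqrt(5)/2) + 2*(-sqrt(5))*conj(-sqrt(5)/2 - 1/2) + 2*(1)*conj(-sqrt(5)/2 - 1/2) + 2*(sqrt(5))*conj(-1/2 + sqrt(5)/2) + 5*(0)*conj(0) + 5*(0)*conj(0)]
      = (1/20)[(20) + (12) + (-1 + sqrt(5)) + (sqrt(5) + 5) + (-sqrt(5) - 1) + (5 - sqrt(5)) + (0) + (0)] = 40/20 = 2
  <chi_rho, chi_7> = (1/20)[1*(10)*conj(2) + 1*(6)*conj(-2) + 2*(1)*conj(1/2 - sqrt(5)/2) + 2*(-sqrt(5))*conj(-sqrt(5)/2 - 1/2) + 2*(1)*conj(1/2 + sqrt(5)/2) + 2*(sqrt(5))*conj(-1/2 + sqrt(5)/2) + 5*(0)*conj(0) + 5*(0)*conj(0)]
      = (1/20)[(20) + (-12) + (1 - sqrt(5)) + (sqrt(5) + 5) + (1 + sqrt(5)) + (5 - sqrt(5)) + (0) + (0)] = 20/20 = 1
  <chi_rho, chi_8> = (1/20)[1*(10)*conj(2) + 1*(6)*conj(2) + 2*(1)*conj(-sqrt(5)/2 - 1/2) + 2*(-sqrt(5))*conj(-1/2 + sqrt(5)/2) + 2*(1)*conj(-1/2 + sqrt(5)/2) + 2*(sqrt(5))*conj(-sqrt(5)/2 - 1/2) + 5*(0)*conj(0) + 5*(0)*conj(0)]
      = (1/20)[(20) + (12) + (-sqrt(5) - 1) + (-5 + sqrt(5)) + (-1 + sqrt(5)) + (-5 - sqrt(5)) + (0) + (0)] = 20/20 = 1
Dimension check: dim(rho) = sum (mult * dim) = 1*1 + 1*1 + 0*1 + 0*1 + 0*2 + 2*2 + 1*2 + 1*2 = 10 = chi_rho(e) = 10.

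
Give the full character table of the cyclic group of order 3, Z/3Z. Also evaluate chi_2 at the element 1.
Character table of Z/3Z (irreps indexed chi_0,...,chi_2 with chi_k(m) = zeta_3^(k*m), zeta_3 = exp(2*pi*i/3)):
  irrep \ class  {0} (size 1)  {1} (size 1)    {2} (size 1)  
  chi_0          1             1               1             
  chi_1          1             exp(2*I*pi/3)   exp(-2*I*pi/3)
  chi_2          1             exp(-2*I*pi/3)  exp(2*I*pi/3) 

Spot check: chi_2(1) = zeta_3^(2*1) = zeta_3^2 = exp(-2*I*pi/3).

Derivation: Z/3Z is abelian, so all 3 irreducible complex representations are 1-dimensional. They are given by chi_k(m) = zeta_3^(k*m) for k = 0,...,2. Row orthogonality: sum_m chi_k(m) conj(chi_l(m)) = 3 * [k = l].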